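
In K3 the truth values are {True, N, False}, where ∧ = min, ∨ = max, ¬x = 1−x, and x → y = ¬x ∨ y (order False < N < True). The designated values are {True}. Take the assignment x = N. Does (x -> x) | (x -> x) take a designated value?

x -> x = N -> N = N  [~N | N]
x -> x = N -> N = N
(x -> x) | (x -> x) = N | N = N
N ∉ {True}.

No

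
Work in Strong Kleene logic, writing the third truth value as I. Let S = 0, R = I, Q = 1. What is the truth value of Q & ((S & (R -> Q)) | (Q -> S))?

0

R -> Q = I -> 1 = 1  [~I | 1]
S & (R -> Q) = 0 & 1 = 0
Q -> S = 1 -> 0 = 0
(S & (R -> Q)) | (Q -> S) = 0 | 0 = 0
Q & ((S & (R -> Q)) | (Q -> S)) = 1 & 0 = 0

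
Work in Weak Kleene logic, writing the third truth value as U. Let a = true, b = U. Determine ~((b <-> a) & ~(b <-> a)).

b <-> a = U <-> true = U
b <-> a = U <-> true = U
~(b <-> a) = ~U = U
(b <-> a) & ~(b <-> a) = U & U = U
~((b <-> a) & ~(b <-> a)) = ~U = U

U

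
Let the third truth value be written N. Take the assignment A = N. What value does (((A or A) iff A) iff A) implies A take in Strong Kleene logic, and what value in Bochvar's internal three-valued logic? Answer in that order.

In Strong Kleene logic: A or A = N or N = N
(A or A) iff A = N iff N = N
((A or A) iff A) iff A = N iff N = N
(((A or A) iff A) iff A) implies A = N implies N = N  [not N or N]
In Bochvar's internal three-valued logic: A or A = N or N = N
(A or A) iff A = N iff N = N
((A or A) iff A) iff A = N iff N = N
(((A or A) iff A) iff A) implies A = N implies N = N  [any arg is the third value ⇒ result is the third value]

N; N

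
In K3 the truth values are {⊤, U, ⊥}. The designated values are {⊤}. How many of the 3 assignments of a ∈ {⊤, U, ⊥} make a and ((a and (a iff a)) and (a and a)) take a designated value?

1

a=⊤: ⊤ ✓
a=U: U ·
a=⊥: ⊥ ·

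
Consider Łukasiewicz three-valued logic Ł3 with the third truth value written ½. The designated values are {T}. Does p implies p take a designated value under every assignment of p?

Every assignment of p over {T, ½, F} gives a value in {T}.
In particular, with p=½: p implies p = T.

Yes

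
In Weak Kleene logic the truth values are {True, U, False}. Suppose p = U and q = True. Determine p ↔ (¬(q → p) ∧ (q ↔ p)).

q → p = True → U = U  [any arg is the third value ⇒ result is the third value]
¬(q → p) = ¬U = U
q ↔ p = True ↔ U = U
¬(q → p) ∧ (q ↔ p) = U ∧ U = U
p ↔ (¬(q → p) ∧ (q ↔ p)) = U ↔ U = U

U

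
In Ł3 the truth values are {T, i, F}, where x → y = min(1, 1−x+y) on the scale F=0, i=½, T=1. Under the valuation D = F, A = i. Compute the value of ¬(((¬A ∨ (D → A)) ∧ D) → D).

F

¬A = ¬i = i
D → A = F → i = T
¬A ∨ (D → A) = i ∨ T = T
(¬A ∨ (D → A)) ∧ D = T ∧ F = F
((¬A ∨ (D → A)) ∧ D) → D = F → F = T
¬(((¬A ∨ (D → A)) ∧ D) → D) = ¬T = F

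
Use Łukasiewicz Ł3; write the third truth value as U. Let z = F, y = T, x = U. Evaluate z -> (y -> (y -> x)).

T

y -> x = T -> U = U  [min(1, 1−1+½)]
y -> (y -> x) = T -> U = U
z -> (y -> (y -> x)) = F -> U = T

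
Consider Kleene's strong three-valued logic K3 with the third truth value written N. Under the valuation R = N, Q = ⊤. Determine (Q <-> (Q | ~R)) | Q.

~R = ~N = N
Q | ~R = ⊤ | N = ⊤
Q <-> (Q | ~R) = ⊤ <-> ⊤ = ⊤
(Q <-> (Q | ~R)) | Q = ⊤ | ⊤ = ⊤

⊤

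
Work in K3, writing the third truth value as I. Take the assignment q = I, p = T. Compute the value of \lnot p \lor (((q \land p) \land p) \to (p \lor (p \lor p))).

\lnot p = \lnot T = F
q \land p = I \land T = I
(q \land p) \land p = I \land T = I
p \lor p = T \lor T = T
p \lor (p \lor p) = T \lor T = T
((q \land p) \land p) \to (p \lor (p \lor p)) = I \to T = T  [\lnot I \lor T]
\lnot p \lor (((q \land p) \land p) \to (p \lor (p \lor p))) = F \lor T = T

T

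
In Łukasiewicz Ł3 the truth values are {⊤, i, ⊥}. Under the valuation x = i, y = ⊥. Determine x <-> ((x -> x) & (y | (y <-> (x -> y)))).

x -> x = i -> i = ⊤  [min(1, 1−½+½)]
x -> y = i -> ⊥ = i
y <-> (x -> y) = ⊥ <-> i = i
y | (y <-> (x -> y)) = ⊥ | i = i
(x -> x) & (y | (y <-> (x -> y))) = ⊤ & i = i
x <-> ((x -> x) & (y | (y <-> (x -> y)))) = i <-> i = ⊤

⊤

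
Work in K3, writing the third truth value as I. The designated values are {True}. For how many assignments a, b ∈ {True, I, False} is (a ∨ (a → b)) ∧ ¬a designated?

3

Designated under: (a=False, b=True); (a=False, b=I); (a=False, b=False).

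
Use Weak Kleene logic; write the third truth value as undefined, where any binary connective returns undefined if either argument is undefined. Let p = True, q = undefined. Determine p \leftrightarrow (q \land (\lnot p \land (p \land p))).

undefined

\lnot p = \lnot True = False
p \land p = True \land True = True
\lnot p \land (p \land p) = False \land True = False
q \land (\lnot p \land (p \land p)) = undefined \land False = undefined
p \leftrightarrow (q \land (\lnot p \land (p \land p))) = True \leftrightarrow undefined = undefined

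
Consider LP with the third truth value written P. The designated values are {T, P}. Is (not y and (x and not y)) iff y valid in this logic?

No

Countermodel: y=T, x=T gives F, which is not designated.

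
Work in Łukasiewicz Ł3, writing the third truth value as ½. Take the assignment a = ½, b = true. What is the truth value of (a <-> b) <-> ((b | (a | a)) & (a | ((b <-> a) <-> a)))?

a <-> b = ½ <-> true = ½  [1 − |½−1|]
a | a = ½ | ½ = ½
b | (a | a) = true | ½ = true
b <-> a = true <-> ½ = ½
(b <-> a) <-> a = ½ <-> ½ = true
a | ((b <-> a) <-> a) = ½ | true = true
(b | (a | a)) & (a | ((b <-> a) <-> a)) = true & true = true
(a <-> b) <-> ((b | (a | a)) & (a | ((b <-> a) <-> a))) = ½ <-> true = ½

½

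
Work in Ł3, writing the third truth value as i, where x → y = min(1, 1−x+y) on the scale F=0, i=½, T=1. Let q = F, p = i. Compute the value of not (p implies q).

p implies q = i implies F = i  [min(1, 1−½+0)]
not (p implies q) = not i = i

i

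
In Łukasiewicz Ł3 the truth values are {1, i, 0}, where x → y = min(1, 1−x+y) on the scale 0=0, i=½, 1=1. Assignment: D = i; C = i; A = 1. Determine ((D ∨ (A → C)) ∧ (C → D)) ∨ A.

A → C = 1 → i = i
D ∨ (A → C) = i ∨ i = i
C → D = i → i = 1
(D ∨ (A → C)) ∧ (C → D) = i ∧ 1 = i
((D ∨ (A → C)) ∧ (C → D)) ∨ A = i ∨ 1 = 1

1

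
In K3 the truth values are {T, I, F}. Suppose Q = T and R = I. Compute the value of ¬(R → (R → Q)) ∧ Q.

R → Q = I → T = T  [¬I ∨ T]
R → (R → Q) = I → T = T
¬(R → (R → Q)) = ¬T = F
¬(R → (R → Q)) ∧ Q = F ∧ T = F

F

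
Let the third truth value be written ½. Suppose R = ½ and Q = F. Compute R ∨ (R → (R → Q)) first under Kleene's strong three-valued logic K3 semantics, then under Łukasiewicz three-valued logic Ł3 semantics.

½; T

In Kleene's strong three-valued logic K3: R → Q = ½ → F = ½
R → (R → Q) = ½ → ½ = ½
R ∨ (R → (R → Q)) = ½ ∨ ½ = ½
In Łukasiewicz three-valued logic Ł3: R → Q = ½ → F = ½
R → (R → Q) = ½ → ½ = T
R ∨ (R → (R → Q)) = ½ ∨ T = T
They differ because Kleene's strong three-valued logic K3 and Łukasiewicz three-valued logic Ł3 treat ½ differently under implication.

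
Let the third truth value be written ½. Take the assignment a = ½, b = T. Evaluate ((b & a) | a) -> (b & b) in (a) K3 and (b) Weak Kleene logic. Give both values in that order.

In K3: b & a = T & ½ = ½
(b & a) | a = ½ | ½ = ½
b & b = T & T = T
((b & a) | a) -> (b & b) = ½ -> T = T
In Weak Kleene logic: b & a = T & ½ = ½
(b & a) | a = ½ | ½ = ½
b & b = T & T = T
((b & a) | a) -> (b & b) = ½ -> T = ½  [any arg is the third value ⇒ result is the third value]
They differ because K3 and Weak Kleene logic treat ½ differently under the binary connectives.

T; ½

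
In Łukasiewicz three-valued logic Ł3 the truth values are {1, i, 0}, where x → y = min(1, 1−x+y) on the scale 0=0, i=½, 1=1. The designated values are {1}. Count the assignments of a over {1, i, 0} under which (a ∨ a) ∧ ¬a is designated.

a=1: 0 ·
a=i: i ·
a=0: 0 ·

0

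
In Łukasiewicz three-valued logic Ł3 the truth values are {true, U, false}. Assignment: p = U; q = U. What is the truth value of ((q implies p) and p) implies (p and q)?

true

q implies p = U implies U = true  [min(1, 1−½+½)]
(q implies p) and p = true and U = U
p and q = U and U = U
((q implies p) and p) implies (p and q) = U implies U = true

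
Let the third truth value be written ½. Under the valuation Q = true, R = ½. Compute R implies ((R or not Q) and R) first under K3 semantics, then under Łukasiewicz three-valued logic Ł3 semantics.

In K3: not Q = not true = false
R or not Q = ½ or false = ½
(R or not Q) and R = ½ and ½ = ½
R implies ((R or not Q) and R) = ½ implies ½ = ½  [not ½ or ½]
In Łukasiewicz three-valued logic Ł3: not Q = not true = false
R or not Q = ½ or false = ½
(R or not Q) and R = ½ and ½ = ½
R implies ((R or not Q) and R) = ½ implies ½ = true  [min(1, 1−½+½)]
They differ because K3 and Łukasiewicz three-valued logic Ł3 treat ½ differently under implication.

½; true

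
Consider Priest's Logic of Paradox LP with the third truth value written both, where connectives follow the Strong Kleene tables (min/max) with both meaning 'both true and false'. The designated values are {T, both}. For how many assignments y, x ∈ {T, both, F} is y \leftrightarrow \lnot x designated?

7

Of the 9 assignments, 7 give a value in {T, both}.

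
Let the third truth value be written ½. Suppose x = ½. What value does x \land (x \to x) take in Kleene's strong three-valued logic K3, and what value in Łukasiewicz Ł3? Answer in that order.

½; ½

In Kleene's strong three-valued logic K3: x \to x = ½ \to ½ = ½
x \land (x \to x) = ½ \land ½ = ½
In Łukasiewicz Ł3: x \to x = ½ \to ½ = 1  [min(1, 1−½+½)]
x \land (x \to x) = ½ \land 1 = ½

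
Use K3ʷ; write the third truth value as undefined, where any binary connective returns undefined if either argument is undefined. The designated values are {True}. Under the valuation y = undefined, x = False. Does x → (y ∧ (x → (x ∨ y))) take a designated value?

No

x ∨ y = False ∨ undefined = undefined
x → (x ∨ y) = False → undefined = undefined  [any arg is the third value ⇒ result is the third value]
y ∧ (x → (x ∨ y)) = undefined ∧ undefined = undefined
x → (y ∧ (x → (x ∨ y))) = False → undefined = undefined
undefined ∉ {True}.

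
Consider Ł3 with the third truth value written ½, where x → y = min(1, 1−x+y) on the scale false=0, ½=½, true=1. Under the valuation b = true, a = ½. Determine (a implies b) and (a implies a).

true

a implies b = ½ implies true = true
a implies a = ½ implies ½ = true
(a implies b) and (a implies a) = true and true = true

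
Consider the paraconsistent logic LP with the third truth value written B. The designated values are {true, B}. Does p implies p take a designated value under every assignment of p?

Yes

Every assignment of p over {true, B, false} gives a value in {true, B}.
In particular, with p=B: p implies p = B.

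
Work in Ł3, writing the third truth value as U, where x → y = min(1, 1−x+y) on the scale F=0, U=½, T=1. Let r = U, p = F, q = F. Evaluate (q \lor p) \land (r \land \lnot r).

q \lor p = F \lor F = F
\lnot r = \lnot U = U
r \land \lnot r = U \land U = U
(q \lor p) \land (r \land \lnot r) = F \land U = F

F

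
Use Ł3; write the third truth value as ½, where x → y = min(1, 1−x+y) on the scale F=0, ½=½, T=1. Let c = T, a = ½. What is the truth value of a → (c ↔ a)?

c ↔ a = T ↔ ½ = ½  [1 − |1−½|]
a → (c ↔ a) = ½ → ½ = T

T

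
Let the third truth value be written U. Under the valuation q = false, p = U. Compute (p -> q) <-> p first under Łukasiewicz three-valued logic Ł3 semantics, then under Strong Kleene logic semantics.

true; U

In Łukasiewicz three-valued logic Ł3: p -> q = U -> false = U  [min(1, 1−½+0)]
(p -> q) <-> p = U <-> U = true
In Strong Kleene logic: p -> q = U -> false = U  [~U | false]
(p -> q) <-> p = U <-> U = U
They differ because Łukasiewicz three-valued logic Ł3 and Strong Kleene logic treat U differently under implication.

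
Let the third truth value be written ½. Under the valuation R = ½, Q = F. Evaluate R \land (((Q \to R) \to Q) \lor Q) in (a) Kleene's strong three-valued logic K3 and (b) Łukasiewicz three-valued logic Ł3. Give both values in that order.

In Kleene's strong three-valued logic K3: Q \to R = F \to ½ = T  [\lnot F \lor ½]
(Q \to R) \to Q = T \to F = F
((Q \to R) \to Q) \lor Q = F \lor F = F
R \land (((Q \to R) \to Q) \lor Q) = ½ \land F = F
In Łukasiewicz three-valued logic Ł3: Q \to R = F \to ½ = T  [min(1, 1−0+½)]
(Q \to R) \to Q = T \to F = F
((Q \to R) \to Q) \lor Q = F \lor F = F
R \land (((Q \to R) \to Q) \lor Q) = ½ \land F = F

F; F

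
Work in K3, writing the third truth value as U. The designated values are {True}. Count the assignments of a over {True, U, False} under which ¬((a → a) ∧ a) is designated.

1

a=True: False ·
a=U: U ·
a=False: True ✓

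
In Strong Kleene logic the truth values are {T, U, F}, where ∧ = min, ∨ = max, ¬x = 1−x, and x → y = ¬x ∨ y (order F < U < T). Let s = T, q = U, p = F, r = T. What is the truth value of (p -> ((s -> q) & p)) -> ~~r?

s -> q = T -> U = U
(s -> q) & p = U & F = F
p -> ((s -> q) & p) = F -> F = T
~r = ~T = F
~~r = ~F = T
(p -> ((s -> q) & p)) -> ~~r = T -> T = T

T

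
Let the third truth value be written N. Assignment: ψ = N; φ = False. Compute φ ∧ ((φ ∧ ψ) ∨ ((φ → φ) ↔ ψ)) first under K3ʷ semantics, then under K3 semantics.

N; False

In K3ʷ: φ ∧ ψ = False ∧ N = N
φ → φ = False → False = True
(φ → φ) ↔ ψ = True ↔ N = N
(φ ∧ ψ) ∨ ((φ → φ) ↔ ψ) = N ∨ N = N
φ ∧ ((φ ∧ ψ) ∨ ((φ → φ) ↔ ψ)) = False ∧ N = N
In K3: φ ∧ ψ = False ∧ N = False
φ → φ = False → False = True
(φ → φ) ↔ ψ = True ↔ N = N
(φ ∧ ψ) ∨ ((φ → φ) ↔ ψ) = False ∨ N = N
φ ∧ ((φ ∧ ψ) ∨ ((φ → φ) ↔ ψ)) = False ∧ N = False
They differ because K3ʷ and K3 treat N differently under the binary connectives.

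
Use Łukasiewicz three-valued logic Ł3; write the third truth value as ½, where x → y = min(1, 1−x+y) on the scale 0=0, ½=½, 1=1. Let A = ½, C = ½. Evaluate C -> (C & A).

1

C & A = ½ & ½ = ½
C -> (C & A) = ½ -> ½ = 1  [min(1, 1−½+½)]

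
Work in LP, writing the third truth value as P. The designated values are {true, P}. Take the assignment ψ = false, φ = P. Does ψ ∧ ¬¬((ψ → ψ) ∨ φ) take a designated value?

No

ψ → ψ = false → false = true
(ψ → ψ) ∨ φ = true ∨ P = true
¬((ψ → ψ) ∨ φ) = ¬true = false
¬¬((ψ → ψ) ∨ φ) = ¬false = true
ψ ∧ ¬¬((ψ → ψ) ∨ φ) = false ∧ true = false
false ∉ {true, P}.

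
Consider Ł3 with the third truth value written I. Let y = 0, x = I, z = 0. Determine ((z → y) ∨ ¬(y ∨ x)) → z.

0

z → y = 0 → 0 = 1
y ∨ x = 0 ∨ I = I
¬(y ∨ x) = ¬I = I
(z → y) ∨ ¬(y ∨ x) = 1 ∨ I = 1
((z → y) ∨ ¬(y ∨ x)) → z = 1 → 0 = 0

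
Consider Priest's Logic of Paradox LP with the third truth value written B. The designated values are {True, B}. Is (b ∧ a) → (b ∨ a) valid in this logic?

Every assignment of b, a over {True, B, False} gives a value in {True, B}.
In particular, with b=B, a=B: (b ∧ a) → (b ∨ a) = B.

Yes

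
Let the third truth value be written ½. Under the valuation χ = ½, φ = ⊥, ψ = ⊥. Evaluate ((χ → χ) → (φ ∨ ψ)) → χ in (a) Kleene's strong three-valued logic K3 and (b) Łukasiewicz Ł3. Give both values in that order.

In Kleene's strong three-valued logic K3: χ → χ = ½ → ½ = ½
φ ∨ ψ = ⊥ ∨ ⊥ = ⊥
(χ → χ) → (φ ∨ ψ) = ½ → ⊥ = ½
((χ → χ) → (φ ∨ ψ)) → χ = ½ → ½ = ½
In Łukasiewicz Ł3: χ → χ = ½ → ½ = ⊤  [min(1, 1−½+½)]
φ ∨ ψ = ⊥ ∨ ⊥ = ⊥
(χ → χ) → (φ ∨ ψ) = ⊤ → ⊥ = ⊥
((χ → χ) → (φ ∨ ψ)) → χ = ⊥ → ½ = ⊤
They differ because Kleene's strong three-valued logic K3 and Łukasiewicz Ł3 treat ½ differently under implication.

½; ⊤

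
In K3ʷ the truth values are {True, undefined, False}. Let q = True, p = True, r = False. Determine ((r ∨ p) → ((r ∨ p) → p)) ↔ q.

True

r ∨ p = False ∨ True = True
r ∨ p = False ∨ True = True
(r ∨ p) → p = True → True = True
(r ∨ p) → ((r ∨ p) → p) = True → True = True
((r ∨ p) → ((r ∨ p) → p)) ↔ q = True ↔ True = True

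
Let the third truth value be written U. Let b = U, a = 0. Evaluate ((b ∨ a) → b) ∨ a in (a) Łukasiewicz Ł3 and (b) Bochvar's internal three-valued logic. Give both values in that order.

In Łukasiewicz Ł3: b ∨ a = U ∨ 0 = U
(b ∨ a) → b = U → U = 1  [min(1, 1−½+½)]
((b ∨ a) → b) ∨ a = 1 ∨ 0 = 1
In Bochvar's internal three-valued logic: b ∨ a = U ∨ 0 = U
(b ∨ a) → b = U → U = U  [any arg is the third value ⇒ result is the third value]
((b ∨ a) → b) ∨ a = U ∨ 0 = U
They differ because Łukasiewicz Ł3 and Bochvar's internal three-valued logic treat U differently under the binary connectives.

1; U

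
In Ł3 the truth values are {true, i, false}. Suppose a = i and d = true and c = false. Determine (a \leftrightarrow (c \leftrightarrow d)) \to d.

c \leftrightarrow d = false \leftrightarrow true = false
a \leftrightarrow (c \leftrightarrow d) = i \leftrightarrow false = i
(a \leftrightarrow (c \leftrightarrow d)) \to d = i \to true = true

true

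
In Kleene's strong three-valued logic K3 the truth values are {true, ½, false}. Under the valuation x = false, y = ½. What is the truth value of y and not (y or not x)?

false

not x = not false = true
y or not x = ½ or true = true
not (y or not x) = not true = false
y and not (y or not x) = ½ and false = false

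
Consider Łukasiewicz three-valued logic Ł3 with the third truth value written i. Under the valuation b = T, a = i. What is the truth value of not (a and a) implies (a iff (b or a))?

a and a = i and i = i
not (a and a) = not i = i
b or a = T or i = T
a iff (b or a) = i iff T = i  [1 − |½−1|]
not (a and a) implies (a iff (b or a)) = i implies i = T

T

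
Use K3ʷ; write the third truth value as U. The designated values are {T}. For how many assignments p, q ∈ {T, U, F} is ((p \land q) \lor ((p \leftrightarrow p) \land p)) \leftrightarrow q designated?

2

Designated under: (p=T, q=T); (p=F, q=F).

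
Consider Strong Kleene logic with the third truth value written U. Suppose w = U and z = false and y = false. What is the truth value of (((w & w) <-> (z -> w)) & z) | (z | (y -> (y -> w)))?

w & w = U & U = U
z -> w = false -> U = true
(w & w) <-> (z -> w) = U <-> true = U
((w & w) <-> (z -> w)) & z = U & false = false
y -> w = false -> U = true
y -> (y -> w) = false -> true = true
z | (y -> (y -> w)) = false | true = true
(((w & w) <-> (z -> w)) & z) | (z | (y -> (y -> w))) = false | true = true

true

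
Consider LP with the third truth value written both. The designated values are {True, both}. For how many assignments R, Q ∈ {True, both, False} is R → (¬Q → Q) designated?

Of the 9 assignments, 8 give a value in {True, both}.

8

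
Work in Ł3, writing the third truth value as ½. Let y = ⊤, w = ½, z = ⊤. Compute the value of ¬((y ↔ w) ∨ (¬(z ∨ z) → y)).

⊥

y ↔ w = ⊤ ↔ ½ = ½  [1 − |1−½|]
z ∨ z = ⊤ ∨ ⊤ = ⊤
¬(z ∨ z) = ¬⊤ = ⊥
¬(z ∨ z) → y = ⊥ → ⊤ = ⊤
(y ↔ w) ∨ (¬(z ∨ z) → y) = ½ ∨ ⊤ = ⊤
¬((y ↔ w) ∨ (¬(z ∨ z) → y)) = ¬⊤ = ⊥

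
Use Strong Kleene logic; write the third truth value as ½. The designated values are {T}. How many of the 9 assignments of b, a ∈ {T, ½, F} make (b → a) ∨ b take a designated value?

7

Of the 9 assignments, 7 give a value in {T}.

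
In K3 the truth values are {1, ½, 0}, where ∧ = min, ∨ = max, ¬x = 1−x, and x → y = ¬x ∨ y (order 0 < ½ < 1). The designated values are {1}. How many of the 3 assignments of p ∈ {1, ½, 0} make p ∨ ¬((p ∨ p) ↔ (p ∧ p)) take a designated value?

p=1: 1 ✓
p=½: ½ ·
p=0: 0 ·

1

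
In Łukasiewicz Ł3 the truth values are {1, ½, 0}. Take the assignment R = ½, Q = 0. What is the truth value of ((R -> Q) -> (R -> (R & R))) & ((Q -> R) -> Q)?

0

R -> Q = ½ -> 0 = ½  [min(1, 1−½+0)]
R & R = ½ & ½ = ½
R -> (R & R) = ½ -> ½ = 1
(R -> Q) -> (R -> (R & R)) = ½ -> 1 = 1
Q -> R = 0 -> ½ = 1
(Q -> R) -> Q = 1 -> 0 = 0
((R -> Q) -> (R -> (R & R))) & ((Q -> R) -> Q) = 1 & 0 = 0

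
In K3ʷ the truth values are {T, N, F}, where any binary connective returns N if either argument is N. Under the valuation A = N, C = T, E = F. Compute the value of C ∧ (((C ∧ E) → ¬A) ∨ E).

C ∧ E = T ∧ F = F
¬A = ¬N = N
(C ∧ E) → ¬A = F → N = N  [any arg is the third value ⇒ result is the third value]
((C ∧ E) → ¬A) ∨ E = N ∨ F = N
C ∧ (((C ∧ E) → ¬A) ∨ E) = T ∧ N = N

N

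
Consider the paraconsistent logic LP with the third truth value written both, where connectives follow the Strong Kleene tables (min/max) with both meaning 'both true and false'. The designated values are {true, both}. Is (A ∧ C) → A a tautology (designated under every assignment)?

Yes

Every assignment of A, C over {true, both, false} gives a value in {true, both}.
In particular, with A=both, C=both: (A ∧ C) → A = both.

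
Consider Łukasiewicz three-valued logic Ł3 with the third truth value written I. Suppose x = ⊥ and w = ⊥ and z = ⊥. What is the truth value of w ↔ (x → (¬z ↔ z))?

¬z = ¬⊥ = ⊤
¬z ↔ z = ⊤ ↔ ⊥ = ⊥
x → (¬z ↔ z) = ⊥ → ⊥ = ⊤
w ↔ (x → (¬z ↔ z)) = ⊥ ↔ ⊤ = ⊥

⊥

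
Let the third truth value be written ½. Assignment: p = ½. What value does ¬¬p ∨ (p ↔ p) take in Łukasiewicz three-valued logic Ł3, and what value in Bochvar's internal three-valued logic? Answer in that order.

true; ½

In Łukasiewicz three-valued logic Ł3: ¬p = ¬½ = ½
¬¬p = ¬½ = ½
p ↔ p = ½ ↔ ½ = true  [1 − |½−½|]
¬¬p ∨ (p ↔ p) = ½ ∨ true = true
In Bochvar's internal three-valued logic: ¬p = ¬½ = ½
¬¬p = ¬½ = ½
p ↔ p = ½ ↔ ½ = ½
¬¬p ∨ (p ↔ p) = ½ ∨ ½ = ½
They differ because Łukasiewicz three-valued logic Ł3 and Bochvar's internal three-valued logic treat ½ differently under the binary connectives.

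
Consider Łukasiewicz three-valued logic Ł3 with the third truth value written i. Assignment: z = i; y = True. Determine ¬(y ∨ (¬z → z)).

¬z = ¬i = i
¬z → z = i → i = True  [min(1, 1−½+½)]
y ∨ (¬z → z) = True ∨ True = True
¬(y ∨ (¬z → z)) = ¬True = False

False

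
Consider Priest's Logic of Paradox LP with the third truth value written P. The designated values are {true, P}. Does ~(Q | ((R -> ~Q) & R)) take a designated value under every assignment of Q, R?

Countermodel: Q=true, R=true gives false, which is not designated.

No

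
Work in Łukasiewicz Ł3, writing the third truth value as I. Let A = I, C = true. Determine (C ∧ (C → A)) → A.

true

C → A = true → I = I  [min(1, 1−1+½)]
C ∧ (C → A) = true ∧ I = I
(C ∧ (C → A)) → A = I → I = true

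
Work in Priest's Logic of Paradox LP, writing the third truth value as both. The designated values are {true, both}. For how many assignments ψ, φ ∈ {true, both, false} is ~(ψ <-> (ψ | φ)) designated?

5

Of the 9 assignments, 5 give a value in {true, both}.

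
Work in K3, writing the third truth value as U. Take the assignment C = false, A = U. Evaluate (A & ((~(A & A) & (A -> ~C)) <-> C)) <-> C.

U

A & A = U & U = U
~(A & A) = ~U = U
~C = ~false = true
A -> ~C = U -> true = true  [~U | true]
~(A & A) & (A -> ~C) = U & true = U
(~(A & A) & (A -> ~C)) <-> C = U <-> false = U
A & ((~(A & A) & (A -> ~C)) <-> C) = U & U = U
(A & ((~(A & A) & (A -> ~C)) <-> C)) <-> C = U <-> false = U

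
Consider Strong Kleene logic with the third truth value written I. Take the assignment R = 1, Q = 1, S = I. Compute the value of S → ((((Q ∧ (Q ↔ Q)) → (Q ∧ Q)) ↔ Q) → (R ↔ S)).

Q ↔ Q = 1 ↔ 1 = 1
Q ∧ (Q ↔ Q) = 1 ∧ 1 = 1
Q ∧ Q = 1 ∧ 1 = 1
(Q ∧ (Q ↔ Q)) → (Q ∧ Q) = 1 → 1 = 1
((Q ∧ (Q ↔ Q)) → (Q ∧ Q)) ↔ Q = 1 ↔ 1 = 1
R ↔ S = 1 ↔ I = I
(((Q ∧ (Q ↔ Q)) → (Q ∧ Q)) ↔ Q) → (R ↔ S) = 1 → I = I
S → ((((Q ∧ (Q ↔ Q)) → (Q ∧ Q)) ↔ Q) → (R ↔ S)) = I → I = I

I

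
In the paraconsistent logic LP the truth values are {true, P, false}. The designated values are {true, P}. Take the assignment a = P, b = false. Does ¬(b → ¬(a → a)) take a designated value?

No

a → a = P → P = P
¬(a → a) = ¬P = P
b → ¬(a → a) = false → P = true
¬(b → ¬(a → a)) = ¬true = false
false ∉ {true, P}.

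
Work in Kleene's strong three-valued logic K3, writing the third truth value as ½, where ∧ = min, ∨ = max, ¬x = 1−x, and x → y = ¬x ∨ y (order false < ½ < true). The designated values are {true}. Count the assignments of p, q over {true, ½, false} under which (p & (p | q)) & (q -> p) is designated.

Designated under: (p=true, q=true); (p=true, q=½); (p=true, q=false).

3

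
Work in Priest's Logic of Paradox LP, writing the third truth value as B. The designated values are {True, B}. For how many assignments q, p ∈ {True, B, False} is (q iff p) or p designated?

8

Of the 9 assignments, 8 give a value in {True, B}.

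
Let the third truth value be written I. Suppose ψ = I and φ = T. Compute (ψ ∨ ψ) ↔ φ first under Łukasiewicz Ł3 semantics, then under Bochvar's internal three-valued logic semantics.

In Łukasiewicz Ł3: ψ ∨ ψ = I ∨ I = I
(ψ ∨ ψ) ↔ φ = I ↔ T = I  [1 − |½−1|]
In Bochvar's internal three-valued logic: ψ ∨ ψ = I ∨ I = I
(ψ ∨ ψ) ↔ φ = I ↔ T = I

I; I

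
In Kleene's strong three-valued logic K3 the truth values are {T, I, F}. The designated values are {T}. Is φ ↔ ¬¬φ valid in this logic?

No

Countermodel: φ=I gives I, which is not designated.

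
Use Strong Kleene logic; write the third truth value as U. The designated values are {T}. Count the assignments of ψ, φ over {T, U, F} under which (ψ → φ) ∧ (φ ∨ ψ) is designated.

3

Designated under: (ψ=T, φ=T); (ψ=U, φ=T); (ψ=F, φ=T).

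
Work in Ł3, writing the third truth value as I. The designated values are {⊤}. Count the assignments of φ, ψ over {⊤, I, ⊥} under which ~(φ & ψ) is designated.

Of the 9 assignments, 5 give a value in {⊤}.

5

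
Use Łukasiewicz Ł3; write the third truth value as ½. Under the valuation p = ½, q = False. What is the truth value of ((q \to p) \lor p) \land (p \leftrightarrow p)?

True

q \to p = False \to ½ = True
(q \to p) \lor p = True \lor ½ = True
p \leftrightarrow p = ½ \leftrightarrow ½ = True
((q \to p) \lor p) \land (p \leftrightarrow p) = True \land True = True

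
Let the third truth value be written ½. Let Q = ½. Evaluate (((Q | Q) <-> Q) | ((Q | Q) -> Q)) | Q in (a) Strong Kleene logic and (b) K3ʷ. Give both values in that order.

½; ½

In Strong Kleene logic: Q | Q = ½ | ½ = ½
(Q | Q) <-> Q = ½ <-> ½ = ½
Q | Q = ½ | ½ = ½
(Q | Q) -> Q = ½ -> ½ = ½
((Q | Q) <-> Q) | ((Q | Q) -> Q) = ½ | ½ = ½
(((Q | Q) <-> Q) | ((Q | Q) -> Q)) | Q = ½ | ½ = ½
In K3ʷ: Q | Q = ½ | ½ = ½
(Q | Q) <-> Q = ½ <-> ½ = ½
Q | Q = ½ | ½ = ½
(Q | Q) -> Q = ½ -> ½ = ½
((Q | Q) <-> Q) | ((Q | Q) -> Q) = ½ | ½ = ½
(((Q | Q) <-> Q) | ((Q | Q) -> Q)) | Q = ½ | ½ = ½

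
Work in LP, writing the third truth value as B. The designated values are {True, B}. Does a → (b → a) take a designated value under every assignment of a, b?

Yes

Every assignment of a, b over {True, B, False} gives a value in {True, B}.
In particular, with a=B, b=B: a → (b → a) = B.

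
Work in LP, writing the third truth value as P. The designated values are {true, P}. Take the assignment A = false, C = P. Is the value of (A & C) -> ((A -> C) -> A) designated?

Yes

A & C = false & P = false
A -> C = false -> P = true  [~false | P]
(A -> C) -> A = true -> false = false
(A & C) -> ((A -> C) -> A) = false -> false = true
true ∈ {true, P}.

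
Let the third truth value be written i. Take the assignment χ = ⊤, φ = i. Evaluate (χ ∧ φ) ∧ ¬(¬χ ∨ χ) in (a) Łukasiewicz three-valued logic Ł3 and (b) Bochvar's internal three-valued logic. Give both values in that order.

⊥; i

In Łukasiewicz three-valued logic Ł3: χ ∧ φ = ⊤ ∧ i = i
¬χ = ¬⊤ = ⊥
¬χ ∨ χ = ⊥ ∨ ⊤ = ⊤
¬(¬χ ∨ χ) = ¬⊤ = ⊥
(χ ∧ φ) ∧ ¬(¬χ ∨ χ) = i ∧ ⊥ = ⊥
In Bochvar's internal three-valued logic: χ ∧ φ = ⊤ ∧ i = i
¬χ = ¬⊤ = ⊥
¬χ ∨ χ = ⊥ ∨ ⊤ = ⊤
¬(¬χ ∨ χ) = ¬⊤ = ⊥
(χ ∧ φ) ∧ ¬(¬χ ∨ χ) = i ∧ ⊥ = i
They differ because Łukasiewicz three-valued logic Ł3 and Bochvar's internal three-valued logic treat i differently under the binary connectives.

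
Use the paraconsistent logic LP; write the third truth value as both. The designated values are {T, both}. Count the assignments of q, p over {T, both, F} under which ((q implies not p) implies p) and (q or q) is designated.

4

Designated under: (q=T, p=T); (q=T, p=both); (q=both, p=T); (q=both, p=both).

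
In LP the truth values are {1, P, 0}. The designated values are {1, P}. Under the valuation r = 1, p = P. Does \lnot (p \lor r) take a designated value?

No

p \lor r = P \lor 1 = 1
\lnot (p \lor r) = \lnot 1 = 0
0 ∉ {1, P}.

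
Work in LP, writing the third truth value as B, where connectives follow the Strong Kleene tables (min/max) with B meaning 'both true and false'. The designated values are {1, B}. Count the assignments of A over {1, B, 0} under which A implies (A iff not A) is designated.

2

A=1: 0 ·
A=B: B ✓
A=0: 1 ✓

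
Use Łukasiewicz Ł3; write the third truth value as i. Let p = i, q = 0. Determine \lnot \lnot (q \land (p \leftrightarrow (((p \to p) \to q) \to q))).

p \to p = i \to i = 1  [min(1, 1−½+½)]
(p \to p) \to q = 1 \to 0 = 0
((p \to p) \to q) \to q = 0 \to 0 = 1
p \leftrightarrow (((p \to p) \to q) \to q) = i \leftrightarrow 1 = i
q \land (p \leftrightarrow (((p \to p) \to q) \to q)) = 0 \land i = 0
\lnot (q \land (p \leftrightarrow (((p \to p) \to q) \to q))) = \lnot 0 = 1
\lnot \lnot (q \land (p \leftrightarrow (((p \to p) \to q) \to q))) = \lnot 1 = 0

0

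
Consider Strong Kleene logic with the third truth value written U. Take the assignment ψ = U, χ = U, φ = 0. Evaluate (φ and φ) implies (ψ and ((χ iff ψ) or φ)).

1

φ and φ = 0 and 0 = 0
χ iff ψ = U iff U = U
(χ iff ψ) or φ = U or 0 = U
ψ and ((χ iff ψ) or φ) = U and U = U
(φ and φ) implies (ψ and ((χ iff ψ) or φ)) = 0 implies U = 1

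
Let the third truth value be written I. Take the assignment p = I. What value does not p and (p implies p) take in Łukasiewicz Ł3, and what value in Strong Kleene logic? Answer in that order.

In Łukasiewicz Ł3: not p = not I = I
p implies p = I implies I = 1
not p and (p implies p) = I and 1 = I
In Strong Kleene logic: not p = not I = I
p implies p = I implies I = I  [not I or I]
not p and (p implies p) = I and I = I

I; I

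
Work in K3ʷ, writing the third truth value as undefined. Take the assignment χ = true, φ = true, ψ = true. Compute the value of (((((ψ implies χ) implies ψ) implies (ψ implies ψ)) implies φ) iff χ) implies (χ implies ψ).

ψ implies χ = true implies true = true
(ψ implies χ) implies ψ = true implies true = true
ψ implies ψ = true implies true = true
((ψ implies χ) implies ψ) implies (ψ implies ψ) = true implies true = true
(((ψ implies χ) implies ψ) implies (ψ implies ψ)) implies φ = true implies true = true
((((ψ implies χ) implies ψ) implies (ψ implies ψ)) implies φ) iff χ = true iff true = true
χ implies ψ = true implies true = true
(((((ψ implies χ) implies ψ) implies (ψ implies ψ)) implies φ) iff χ) implies (χ implies ψ) = true implies true = true

true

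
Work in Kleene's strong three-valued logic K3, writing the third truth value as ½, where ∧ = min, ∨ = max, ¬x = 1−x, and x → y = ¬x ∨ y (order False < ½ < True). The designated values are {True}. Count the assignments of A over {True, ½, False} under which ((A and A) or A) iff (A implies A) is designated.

1

A=True: True ✓
A=½: ½ ·
A=False: False ·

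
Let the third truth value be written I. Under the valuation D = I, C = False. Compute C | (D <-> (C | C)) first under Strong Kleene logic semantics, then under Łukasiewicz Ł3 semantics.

In Strong Kleene logic: C | C = False | False = False
D <-> (C | C) = I <-> False = I
C | (D <-> (C | C)) = False | I = I
In Łukasiewicz Ł3: C | C = False | False = False
D <-> (C | C) = I <-> False = I  [1 − |½−0|]
C | (D <-> (C | C)) = False | I = I

I; I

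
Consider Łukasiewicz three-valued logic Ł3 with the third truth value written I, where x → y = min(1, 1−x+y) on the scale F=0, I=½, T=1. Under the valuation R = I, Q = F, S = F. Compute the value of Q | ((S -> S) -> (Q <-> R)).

S -> S = F -> F = T
Q <-> R = F <-> I = I
(S -> S) -> (Q <-> R) = T -> I = I
Q | ((S -> S) -> (Q <-> R)) = F | I = I

I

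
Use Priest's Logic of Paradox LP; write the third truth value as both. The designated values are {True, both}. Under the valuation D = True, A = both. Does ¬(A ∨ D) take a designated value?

A ∨ D = both ∨ True = True
¬(A ∨ D) = ¬True = False
False ∉ {True, both}.

No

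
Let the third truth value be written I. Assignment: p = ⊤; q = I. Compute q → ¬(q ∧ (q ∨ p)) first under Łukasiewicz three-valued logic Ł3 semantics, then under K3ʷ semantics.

In Łukasiewicz three-valued logic Ł3: q ∨ p = I ∨ ⊤ = ⊤
q ∧ (q ∨ p) = I ∧ ⊤ = I
¬(q ∧ (q ∨ p)) = ¬I = I
q → ¬(q ∧ (q ∨ p)) = I → I = ⊤  [min(1, 1−½+½)]
In K3ʷ: q ∨ p = I ∨ ⊤ = I
q ∧ (q ∨ p) = I ∧ I = I
¬(q ∧ (q ∨ p)) = ¬I = I
q → ¬(q ∧ (q ∨ p)) = I → I = I  [any arg is the third value ⇒ result is the third value]
They differ because Łukasiewicz three-valued logic Ł3 and K3ʷ treat I differently under the binary connectives.

⊤; I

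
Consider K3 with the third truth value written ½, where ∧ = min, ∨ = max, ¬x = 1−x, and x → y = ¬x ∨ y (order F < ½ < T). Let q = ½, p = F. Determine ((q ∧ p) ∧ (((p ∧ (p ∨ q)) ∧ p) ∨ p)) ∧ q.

q ∧ p = ½ ∧ F = F
p ∨ q = F ∨ ½ = ½
p ∧ (p ∨ q) = F ∧ ½ = F
(p ∧ (p ∨ q)) ∧ p = F ∧ F = F
((p ∧ (p ∨ q)) ∧ p) ∨ p = F ∨ F = F
(q ∧ p) ∧ (((p ∧ (p ∨ q)) ∧ p) ∨ p) = F ∧ F = F
((q ∧ p) ∧ (((p ∧ (p ∨ q)) ∧ p) ∨ p)) ∧ q = F ∧ ½ = F

F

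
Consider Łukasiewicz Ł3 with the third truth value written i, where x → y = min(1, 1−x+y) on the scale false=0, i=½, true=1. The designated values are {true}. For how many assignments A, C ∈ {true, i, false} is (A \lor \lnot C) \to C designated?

5

Of the 9 assignments, 5 give a value in {true}.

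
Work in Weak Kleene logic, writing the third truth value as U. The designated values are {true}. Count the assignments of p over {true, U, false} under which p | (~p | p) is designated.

2

p=true: true ✓
p=U: U ·
p=false: true ✓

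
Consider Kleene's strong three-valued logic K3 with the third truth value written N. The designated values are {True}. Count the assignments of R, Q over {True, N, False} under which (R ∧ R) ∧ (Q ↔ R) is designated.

Designated under: (R=True, Q=True).

1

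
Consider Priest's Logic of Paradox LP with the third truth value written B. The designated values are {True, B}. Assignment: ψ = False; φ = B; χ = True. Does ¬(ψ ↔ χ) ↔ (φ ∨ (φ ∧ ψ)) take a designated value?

Yes

ψ ↔ χ = False ↔ True = False
¬(ψ ↔ χ) = ¬False = True
φ ∧ ψ = B ∧ False = False
φ ∨ (φ ∧ ψ) = B ∨ False = B
¬(ψ ↔ χ) ↔ (φ ∨ (φ ∧ ψ)) = True ↔ B = B
B ∈ {True, B}.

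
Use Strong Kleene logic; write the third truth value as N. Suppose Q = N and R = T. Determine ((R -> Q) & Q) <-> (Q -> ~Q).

R -> Q = T -> N = N  [~T | N]
(R -> Q) & Q = N & N = N
~Q = ~N = N
Q -> ~Q = N -> N = N
((R -> Q) & Q) <-> (Q -> ~Q) = N <-> N = N

N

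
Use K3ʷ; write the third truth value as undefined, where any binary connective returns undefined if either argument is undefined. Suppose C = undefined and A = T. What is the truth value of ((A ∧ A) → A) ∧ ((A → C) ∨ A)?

A ∧ A = T ∧ T = T
(A ∧ A) → A = T → T = T
A → C = T → undefined = undefined  [any arg is the third value ⇒ result is the third value]
(A → C) ∨ A = undefined ∨ T = undefined
((A ∧ A) → A) ∧ ((A → C) ∨ A) = T ∧ undefined = undefined

undefined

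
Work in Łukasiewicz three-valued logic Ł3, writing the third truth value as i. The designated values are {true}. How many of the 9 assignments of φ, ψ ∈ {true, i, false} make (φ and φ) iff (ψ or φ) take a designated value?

6

Of the 9 assignments, 6 give a value in {true}.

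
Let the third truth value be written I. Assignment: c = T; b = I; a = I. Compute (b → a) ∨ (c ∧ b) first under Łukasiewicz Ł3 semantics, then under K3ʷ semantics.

T; I

In Łukasiewicz Ł3: b → a = I → I = T  [min(1, 1−½+½)]
c ∧ b = T ∧ I = I
(b → a) ∨ (c ∧ b) = T ∨ I = T
In K3ʷ: b → a = I → I = I  [any arg is the third value ⇒ result is the third value]
c ∧ b = T ∧ I = I
(b → a) ∨ (c ∧ b) = I ∨ I = I
They differ because Łukasiewicz Ł3 and K3ʷ treat I differently under the binary connectives.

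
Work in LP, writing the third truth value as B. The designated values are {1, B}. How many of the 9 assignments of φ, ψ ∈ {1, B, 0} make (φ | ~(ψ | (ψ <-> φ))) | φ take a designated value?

7

Of the 9 assignments, 7 give a value in {1, B}.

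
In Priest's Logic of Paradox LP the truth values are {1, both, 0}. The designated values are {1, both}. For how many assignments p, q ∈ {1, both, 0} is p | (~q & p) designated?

Of the 9 assignments, 6 give a value in {1, both}.

6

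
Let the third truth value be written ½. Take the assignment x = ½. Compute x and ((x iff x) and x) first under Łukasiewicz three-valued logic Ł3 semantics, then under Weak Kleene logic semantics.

In Łukasiewicz three-valued logic Ł3: x iff x = ½ iff ½ = T  [1 − |½−½|]
(x iff x) and x = T and ½ = ½
x and ((x iff x) and x) = ½ and ½ = ½
In Weak Kleene logic: x iff x = ½ iff ½ = ½
(x iff x) and x = ½ and ½ = ½
x and ((x iff x) and x) = ½ and ½ = ½

½; ½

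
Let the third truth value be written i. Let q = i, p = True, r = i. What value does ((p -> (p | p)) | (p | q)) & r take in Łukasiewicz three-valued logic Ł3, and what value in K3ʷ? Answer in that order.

In Łukasiewicz three-valued logic Ł3: p | p = True | True = True
p -> (p | p) = True -> True = True
p | q = True | i = True
(p -> (p | p)) | (p | q) = True | True = True
((p -> (p | p)) | (p | q)) & r = True & i = i
In K3ʷ: p | p = True | True = True
p -> (p | p) = True -> True = True
p | q = True | i = i
(p -> (p | p)) | (p | q) = True | i = i
((p -> (p | p)) | (p | q)) & r = i & i = i

i; i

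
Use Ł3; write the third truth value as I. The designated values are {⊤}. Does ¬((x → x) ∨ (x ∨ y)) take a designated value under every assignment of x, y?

Countermodel: x=⊤, y=⊤ gives ⊥, which is not designated.

No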